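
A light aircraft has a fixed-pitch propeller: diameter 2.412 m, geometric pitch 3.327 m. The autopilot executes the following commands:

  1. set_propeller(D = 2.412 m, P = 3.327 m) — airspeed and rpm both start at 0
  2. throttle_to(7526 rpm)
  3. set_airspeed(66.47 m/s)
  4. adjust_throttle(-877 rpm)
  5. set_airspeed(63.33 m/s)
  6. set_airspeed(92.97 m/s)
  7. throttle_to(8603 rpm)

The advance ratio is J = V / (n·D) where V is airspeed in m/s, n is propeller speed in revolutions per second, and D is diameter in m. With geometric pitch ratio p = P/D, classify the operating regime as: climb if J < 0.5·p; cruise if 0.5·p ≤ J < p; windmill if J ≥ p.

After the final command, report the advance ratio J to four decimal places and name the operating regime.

J = 0.2688, regime = climb

set_propeller: D = 2.412 m, P = 3.327 m (p = P/D = 1.379353); state ← (V=0, rpm=0)
throttle_to(7526): rpm ← 7526
set_airspeed(66.47): V ← 66.47 m/s
adjust_throttle(-877): rpm ← 7526 -877 = 6649
set_airspeed(63.33): V ← 63.33 m/s
set_airspeed(92.97): V ← 92.97 m/s
throttle_to(8603): rpm ← 8603
final state: V = 92.97 m/s, rpm = 8603 → n = rpm/60 = 143.383333 rev/s
J = V / (n·D) = 92.97 / (143.383333 × 2.412) = 0.268823
regime bands: climb J<0.6897 | cruise [0.6897, 1.3794) | windmill J≥1.3794
J = 0.2688 → climb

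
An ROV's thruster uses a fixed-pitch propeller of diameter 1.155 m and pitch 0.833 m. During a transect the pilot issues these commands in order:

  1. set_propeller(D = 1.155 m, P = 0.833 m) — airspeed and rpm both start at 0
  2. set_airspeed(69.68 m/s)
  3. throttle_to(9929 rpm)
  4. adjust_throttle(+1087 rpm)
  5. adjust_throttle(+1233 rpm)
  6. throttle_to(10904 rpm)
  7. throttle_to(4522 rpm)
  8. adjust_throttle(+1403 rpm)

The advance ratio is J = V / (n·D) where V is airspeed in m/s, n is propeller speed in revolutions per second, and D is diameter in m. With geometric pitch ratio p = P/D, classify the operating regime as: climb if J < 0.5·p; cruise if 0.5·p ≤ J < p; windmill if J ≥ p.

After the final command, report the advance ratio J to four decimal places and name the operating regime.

set_propeller: D = 1.155 m, P = 0.833 m (p = P/D = 0.721212); state ← (V=0, rpm=0)
set_airspeed(69.68): V ← 69.68 m/s
throttle_to(9929): rpm ← 9929
adjust_throttle(+1087): rpm ← 9929 +1087 = 11016
adjust_throttle(+1233): rpm ← 11016 +1233 = 12249
throttle_to(10904): rpm ← 10904
throttle_to(4522): rpm ← 4522
adjust_throttle(+1403): rpm ← 4522 +1403 = 5925
final state: V = 69.68 m/s, rpm = 5925 → n = rpm/60 = 98.750000 rev/s
J = V / (n·D) = 69.68 / (98.750000 × 1.155) = 0.610927
regime bands: climb J<0.3606 | cruise [0.3606, 0.7212) | windmill J≥0.7212
J = 0.6109 → cruise

J = 0.6109, regime = cruise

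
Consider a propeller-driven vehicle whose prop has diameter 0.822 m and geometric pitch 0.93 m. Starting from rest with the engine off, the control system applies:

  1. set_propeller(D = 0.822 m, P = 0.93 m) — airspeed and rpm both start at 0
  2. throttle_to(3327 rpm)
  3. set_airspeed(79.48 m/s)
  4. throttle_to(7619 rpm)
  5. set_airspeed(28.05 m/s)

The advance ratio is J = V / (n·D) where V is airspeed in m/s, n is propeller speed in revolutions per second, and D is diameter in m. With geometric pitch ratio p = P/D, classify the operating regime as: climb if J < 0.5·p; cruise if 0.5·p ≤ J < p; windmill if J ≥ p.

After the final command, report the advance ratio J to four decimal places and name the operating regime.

set_propeller: D = 0.822 m, P = 0.93 m (p = P/D = 1.131387); state ← (V=0, rpm=0)
throttle_to(3327): rpm ← 3327
set_airspeed(79.48): V ← 79.48 m/s
throttle_to(7619): rpm ← 7619
set_airspeed(28.05): V ← 28.05 m/s
final state: V = 28.05 m/s, rpm = 7619 → n = rpm/60 = 126.983333 rev/s
J = V / (n·D) = 28.05 / (126.983333 × 0.822) = 0.268729
regime bands: climb J<0.5657 | cruise [0.5657, 1.1314) | windmill J≥1.1314
J = 0.2687 → climb

J = 0.2687, regime = climb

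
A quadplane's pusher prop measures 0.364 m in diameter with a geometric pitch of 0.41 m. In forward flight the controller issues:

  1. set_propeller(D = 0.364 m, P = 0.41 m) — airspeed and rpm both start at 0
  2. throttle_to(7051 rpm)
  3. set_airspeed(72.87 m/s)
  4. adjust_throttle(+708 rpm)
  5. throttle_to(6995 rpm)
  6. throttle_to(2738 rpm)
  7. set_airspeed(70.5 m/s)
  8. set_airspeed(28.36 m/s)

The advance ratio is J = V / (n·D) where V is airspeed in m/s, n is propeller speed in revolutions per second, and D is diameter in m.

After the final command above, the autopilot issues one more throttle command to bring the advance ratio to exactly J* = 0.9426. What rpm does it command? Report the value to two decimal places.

rpm = 4959.39

set_propeller: D = 0.364 m, P = 0.41 m (p = P/D = 1.126374); state ← (V=0, rpm=0)
throttle_to(7051): rpm ← 7051
set_airspeed(72.87): V ← 72.87 m/s
adjust_throttle(+708): rpm ← 7051 +708 = 7759
throttle_to(6995): rpm ← 6995
throttle_to(2738): rpm ← 2738
set_airspeed(70.5): V ← 70.5 m/s
set_airspeed(28.36): V ← 28.36 m/s
final state: V = 28.36 m/s, rpm = 2738 → n = rpm/60 = 45.633333 rev/s
target J* = 0.9426; solve J* = V/(n·D) for n: n = V/(J*·D) = 28.36/(0.9426 × 0.364) = 82.656575 rev/s
rpm = 60·n = 4959.394520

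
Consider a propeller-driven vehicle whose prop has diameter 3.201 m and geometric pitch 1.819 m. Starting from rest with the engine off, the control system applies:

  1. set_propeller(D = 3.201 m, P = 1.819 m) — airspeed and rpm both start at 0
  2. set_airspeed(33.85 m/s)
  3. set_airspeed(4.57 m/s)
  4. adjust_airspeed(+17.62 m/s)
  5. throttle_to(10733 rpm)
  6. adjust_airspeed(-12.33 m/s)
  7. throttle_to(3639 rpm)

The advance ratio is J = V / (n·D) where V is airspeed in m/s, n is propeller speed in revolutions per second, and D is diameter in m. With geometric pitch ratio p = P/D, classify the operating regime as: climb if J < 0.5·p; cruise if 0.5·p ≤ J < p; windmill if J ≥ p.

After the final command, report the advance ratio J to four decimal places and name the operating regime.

set_propeller: D = 3.201 m, P = 1.819 m (p = P/D = 0.568260); state ← (V=0, rpm=0)
set_airspeed(33.85): V ← 33.85 m/s
set_airspeed(4.57): V ← 4.57 m/s
adjust_airspeed(+17.62): V ← 4.57 +17.62 = 22.19 m/s
throttle_to(10733): rpm ← 10733
adjust_airspeed(-12.33): V ← 22.19 -12.33 = 9.86 m/s
throttle_to(3639): rpm ← 3639
final state: V = 9.86 m/s, rpm = 3639 → n = rpm/60 = 60.650000 rev/s
J = V / (n·D) = 9.86 / (60.650000 × 3.201) = 0.050788
regime bands: climb J<0.2841 | cruise [0.2841, 0.5683) | windmill J≥0.5683
J = 0.0508 → climb

J = 0.0508, regime = climb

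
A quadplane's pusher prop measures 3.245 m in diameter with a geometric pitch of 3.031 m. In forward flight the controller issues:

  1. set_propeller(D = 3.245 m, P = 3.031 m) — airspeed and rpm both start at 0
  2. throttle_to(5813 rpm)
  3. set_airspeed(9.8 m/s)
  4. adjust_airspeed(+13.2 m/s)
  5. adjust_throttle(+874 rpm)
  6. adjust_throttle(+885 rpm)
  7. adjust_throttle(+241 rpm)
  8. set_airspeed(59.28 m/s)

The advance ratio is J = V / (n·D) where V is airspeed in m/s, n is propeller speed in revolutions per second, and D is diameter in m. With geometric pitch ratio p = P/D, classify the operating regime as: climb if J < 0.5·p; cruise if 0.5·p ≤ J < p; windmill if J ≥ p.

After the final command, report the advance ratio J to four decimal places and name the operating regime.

set_propeller: D = 3.245 m, P = 3.031 m (p = P/D = 0.934052); state ← (V=0, rpm=0)
throttle_to(5813): rpm ← 5813
set_airspeed(9.8): V ← 9.8 m/s
adjust_airspeed(+13.2): V ← 9.8 +13.2 = 23 m/s
adjust_throttle(+874): rpm ← 5813 +874 = 6687
adjust_throttle(+885): rpm ← 6687 +885 = 7572
adjust_throttle(+241): rpm ← 7572 +241 = 7813
set_airspeed(59.28): V ← 59.28 m/s
final state: V = 59.28 m/s, rpm = 7813 → n = rpm/60 = 130.216667 rev/s
J = V / (n·D) = 59.28 / (130.216667 × 3.245) = 0.140290
regime bands: climb J<0.4670 | cruise [0.4670, 0.9341) | windmill J≥0.9341
J = 0.1403 → climb

J = 0.1403, regime = climb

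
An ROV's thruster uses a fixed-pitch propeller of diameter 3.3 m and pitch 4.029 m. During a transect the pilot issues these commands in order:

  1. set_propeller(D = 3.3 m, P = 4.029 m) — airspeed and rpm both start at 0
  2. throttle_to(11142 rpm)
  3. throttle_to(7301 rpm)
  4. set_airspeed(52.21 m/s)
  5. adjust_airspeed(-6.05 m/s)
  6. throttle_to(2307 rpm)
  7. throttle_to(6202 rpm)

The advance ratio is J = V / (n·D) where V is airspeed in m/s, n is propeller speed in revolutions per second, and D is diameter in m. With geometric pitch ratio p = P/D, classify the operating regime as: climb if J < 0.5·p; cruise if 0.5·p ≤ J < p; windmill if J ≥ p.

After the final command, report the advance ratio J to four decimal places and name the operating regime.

set_propeller: D = 3.3 m, P = 4.029 m (p = P/D = 1.220909); state ← (V=0, rpm=0)
throttle_to(11142): rpm ← 11142
throttle_to(7301): rpm ← 7301
set_airspeed(52.21): V ← 52.21 m/s
adjust_airspeed(-6.05): V ← 52.21 -6.05 = 46.16 m/s
throttle_to(2307): rpm ← 2307
throttle_to(6202): rpm ← 6202
final state: V = 46.16 m/s, rpm = 6202 → n = rpm/60 = 103.366667 rev/s
J = V / (n·D) = 46.16 / (103.366667 × 3.3) = 0.135323
regime bands: climb J<0.6105 | cruise [0.6105, 1.2209) | windmill J≥1.2209
J = 0.1353 → climb

J = 0.1353, regime = climb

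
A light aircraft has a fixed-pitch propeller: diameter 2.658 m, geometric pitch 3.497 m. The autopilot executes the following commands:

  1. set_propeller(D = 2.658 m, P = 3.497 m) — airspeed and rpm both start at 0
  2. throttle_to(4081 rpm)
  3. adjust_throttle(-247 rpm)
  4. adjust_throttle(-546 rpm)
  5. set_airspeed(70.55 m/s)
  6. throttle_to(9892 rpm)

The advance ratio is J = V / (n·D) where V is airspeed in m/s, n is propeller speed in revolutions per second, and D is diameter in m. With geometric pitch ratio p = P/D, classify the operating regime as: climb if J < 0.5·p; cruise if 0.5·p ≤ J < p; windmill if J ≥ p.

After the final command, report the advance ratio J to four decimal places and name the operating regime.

J = 0.1610, regime = climb

set_propeller: D = 2.658 m, P = 3.497 m (p = P/D = 1.315651); state ← (V=0, rpm=0)
throttle_to(4081): rpm ← 4081
adjust_throttle(-247): rpm ← 4081 -247 = 3834
adjust_throttle(-546): rpm ← 3834 -546 = 3288
set_airspeed(70.55): V ← 70.55 m/s
throttle_to(9892): rpm ← 9892
final state: V = 70.55 m/s, rpm = 9892 → n = rpm/60 = 164.866667 rev/s
J = V / (n·D) = 70.55 / (164.866667 × 2.658) = 0.160994
regime bands: climb J<0.6578 | cruise [0.6578, 1.3157) | windmill J≥1.3157
J = 0.1610 → climb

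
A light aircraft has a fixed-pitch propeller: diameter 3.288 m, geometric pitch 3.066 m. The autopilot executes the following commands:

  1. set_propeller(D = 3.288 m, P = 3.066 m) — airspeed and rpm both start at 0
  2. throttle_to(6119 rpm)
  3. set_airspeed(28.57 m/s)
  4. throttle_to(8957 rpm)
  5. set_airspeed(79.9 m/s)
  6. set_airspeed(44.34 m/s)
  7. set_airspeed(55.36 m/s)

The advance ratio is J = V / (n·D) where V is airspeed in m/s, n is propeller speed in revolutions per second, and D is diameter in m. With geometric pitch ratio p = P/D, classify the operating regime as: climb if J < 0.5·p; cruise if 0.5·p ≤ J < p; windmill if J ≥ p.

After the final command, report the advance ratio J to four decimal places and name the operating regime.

set_propeller: D = 3.288 m, P = 3.066 m (p = P/D = 0.932482); state ← (V=0, rpm=0)
throttle_to(6119): rpm ← 6119
set_airspeed(28.57): V ← 28.57 m/s
throttle_to(8957): rpm ← 8957
set_airspeed(79.9): V ← 79.9 m/s
set_airspeed(44.34): V ← 44.34 m/s
set_airspeed(55.36): V ← 55.36 m/s
final state: V = 55.36 m/s, rpm = 8957 → n = rpm/60 = 149.283333 rev/s
J = V / (n·D) = 55.36 / (149.283333 × 3.288) = 0.112785
regime bands: climb J<0.4662 | cruise [0.4662, 0.9325) | windmill J≥0.9325
J = 0.1128 → climb

J = 0.1128, regime = climb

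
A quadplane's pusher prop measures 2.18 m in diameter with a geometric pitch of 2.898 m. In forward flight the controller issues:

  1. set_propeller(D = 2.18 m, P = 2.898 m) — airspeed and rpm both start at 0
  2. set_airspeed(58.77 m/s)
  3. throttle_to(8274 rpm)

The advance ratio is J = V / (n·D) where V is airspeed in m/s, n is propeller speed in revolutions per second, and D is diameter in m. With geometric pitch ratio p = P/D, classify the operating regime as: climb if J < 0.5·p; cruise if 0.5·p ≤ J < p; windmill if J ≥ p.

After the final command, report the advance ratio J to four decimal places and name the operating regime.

set_propeller: D = 2.18 m, P = 2.898 m (p = P/D = 1.329358); state ← (V=0, rpm=0)
set_airspeed(58.77): V ← 58.77 m/s
throttle_to(8274): rpm ← 8274
final state: V = 58.77 m/s, rpm = 8274 → n = rpm/60 = 137.900000 rev/s
J = V / (n·D) = 58.77 / (137.900000 × 2.18) = 0.195495
regime bands: climb J<0.6647 | cruise [0.6647, 1.3294) | windmill J≥1.3294
J = 0.1955 → climb

J = 0.1955, regime = climb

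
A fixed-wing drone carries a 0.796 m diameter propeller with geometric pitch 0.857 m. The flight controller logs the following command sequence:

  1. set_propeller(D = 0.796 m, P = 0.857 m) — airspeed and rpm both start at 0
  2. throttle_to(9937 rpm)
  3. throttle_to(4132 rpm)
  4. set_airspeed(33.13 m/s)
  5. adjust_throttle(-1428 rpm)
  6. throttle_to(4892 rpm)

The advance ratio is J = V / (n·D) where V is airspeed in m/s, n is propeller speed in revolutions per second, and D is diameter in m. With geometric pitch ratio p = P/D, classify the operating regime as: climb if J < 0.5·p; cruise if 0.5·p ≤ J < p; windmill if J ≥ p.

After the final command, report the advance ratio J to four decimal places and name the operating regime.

set_propeller: D = 0.796 m, P = 0.857 m (p = P/D = 1.076633); state ← (V=0, rpm=0)
throttle_to(9937): rpm ← 9937
throttle_to(4132): rpm ← 4132
set_airspeed(33.13): V ← 33.13 m/s
adjust_throttle(-1428): rpm ← 4132 -1428 = 2704
throttle_to(4892): rpm ← 4892
final state: V = 33.13 m/s, rpm = 4892 → n = rpm/60 = 81.533333 rev/s
J = V / (n·D) = 33.13 / (81.533333 × 0.796) = 0.510473
regime bands: climb J<0.5383 | cruise [0.5383, 1.0766) | windmill J≥1.0766
J = 0.5105 → climb

J = 0.5105, regime = climb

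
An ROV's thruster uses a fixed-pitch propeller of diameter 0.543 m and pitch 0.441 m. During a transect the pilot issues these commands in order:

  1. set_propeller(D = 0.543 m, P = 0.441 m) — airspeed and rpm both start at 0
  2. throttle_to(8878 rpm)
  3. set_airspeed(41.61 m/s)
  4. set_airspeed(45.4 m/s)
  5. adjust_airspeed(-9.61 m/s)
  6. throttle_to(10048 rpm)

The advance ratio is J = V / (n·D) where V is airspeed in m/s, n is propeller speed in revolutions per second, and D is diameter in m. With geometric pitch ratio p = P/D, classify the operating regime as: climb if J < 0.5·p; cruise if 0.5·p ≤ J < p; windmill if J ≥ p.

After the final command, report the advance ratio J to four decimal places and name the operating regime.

J = 0.3936, regime = climb

set_propeller: D = 0.543 m, P = 0.441 m (p = P/D = 0.812155); state ← (V=0, rpm=0)
throttle_to(8878): rpm ← 8878
set_airspeed(41.61): V ← 41.61 m/s
set_airspeed(45.4): V ← 45.4 m/s
adjust_airspeed(-9.61): V ← 45.4 -9.61 = 35.79 m/s
throttle_to(10048): rpm ← 10048
final state: V = 35.79 m/s, rpm = 10048 → n = rpm/60 = 167.466667 rev/s
J = V / (n·D) = 35.79 / (167.466667 × 0.543) = 0.393580
regime bands: climb J<0.4061 | cruise [0.4061, 0.8122) | windmill J≥0.8122
J = 0.3936 → climb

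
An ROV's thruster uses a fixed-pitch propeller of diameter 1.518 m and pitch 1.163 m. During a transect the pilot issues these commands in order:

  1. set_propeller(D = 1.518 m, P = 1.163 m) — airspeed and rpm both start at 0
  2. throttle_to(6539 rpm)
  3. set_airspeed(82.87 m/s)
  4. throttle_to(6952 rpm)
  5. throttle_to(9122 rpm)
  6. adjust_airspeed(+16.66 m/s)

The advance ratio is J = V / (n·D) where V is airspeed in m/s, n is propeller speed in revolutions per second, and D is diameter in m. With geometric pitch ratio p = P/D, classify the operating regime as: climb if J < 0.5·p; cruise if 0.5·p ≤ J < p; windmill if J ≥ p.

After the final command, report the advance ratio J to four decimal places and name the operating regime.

set_propeller: D = 1.518 m, P = 1.163 m (p = P/D = 0.766140); state ← (V=0, rpm=0)
throttle_to(6539): rpm ← 6539
set_airspeed(82.87): V ← 82.87 m/s
throttle_to(6952): rpm ← 6952
throttle_to(9122): rpm ← 9122
adjust_airspeed(+16.66): V ← 82.87 +16.66 = 99.53 m/s
final state: V = 99.53 m/s, rpm = 9122 → n = rpm/60 = 152.033333 rev/s
J = V / (n·D) = 99.53 / (152.033333 × 1.518) = 0.431264
regime bands: climb J<0.3831 | cruise [0.3831, 0.7661) | windmill J≥0.7661
J = 0.4313 → cruise

J = 0.4313, regime = cruise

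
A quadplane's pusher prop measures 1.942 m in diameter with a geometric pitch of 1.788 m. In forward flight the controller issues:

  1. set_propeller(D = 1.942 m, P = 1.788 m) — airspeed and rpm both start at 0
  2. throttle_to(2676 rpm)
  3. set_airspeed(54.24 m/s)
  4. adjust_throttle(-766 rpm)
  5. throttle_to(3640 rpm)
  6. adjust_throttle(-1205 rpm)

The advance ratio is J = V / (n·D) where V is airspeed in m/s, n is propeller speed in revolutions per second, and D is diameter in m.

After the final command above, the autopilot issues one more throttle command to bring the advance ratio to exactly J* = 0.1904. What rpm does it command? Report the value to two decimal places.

rpm = 8801.46

set_propeller: D = 1.942 m, P = 1.788 m (p = P/D = 0.920700); state ← (V=0, rpm=0)
throttle_to(2676): rpm ← 2676
set_airspeed(54.24): V ← 54.24 m/s
adjust_throttle(-766): rpm ← 2676 -766 = 1910
throttle_to(3640): rpm ← 3640
adjust_throttle(-1205): rpm ← 3640 -1205 = 2435
final state: V = 54.24 m/s, rpm = 2435 → n = rpm/60 = 40.583333 rev/s
target J* = 0.1904; solve J* = V/(n·D) for n: n = V/(J*·D) = 54.24/(0.1904 × 1.942) = 146.691014 rev/s
rpm = 60·n = 8801.460852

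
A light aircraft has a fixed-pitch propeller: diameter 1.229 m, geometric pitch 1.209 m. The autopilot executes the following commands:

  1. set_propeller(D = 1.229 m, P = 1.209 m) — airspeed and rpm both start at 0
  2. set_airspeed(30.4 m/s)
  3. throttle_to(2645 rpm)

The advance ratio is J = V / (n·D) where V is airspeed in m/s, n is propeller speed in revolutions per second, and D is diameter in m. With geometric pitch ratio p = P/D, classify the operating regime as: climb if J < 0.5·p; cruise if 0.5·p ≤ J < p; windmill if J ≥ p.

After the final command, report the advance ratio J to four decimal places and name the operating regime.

J = 0.5611, regime = cruise

set_propeller: D = 1.229 m, P = 1.209 m (p = P/D = 0.983727); state ← (V=0, rpm=0)
set_airspeed(30.4): V ← 30.4 m/s
throttle_to(2645): rpm ← 2645
final state: V = 30.4 m/s, rpm = 2645 → n = rpm/60 = 44.083333 rev/s
J = V / (n·D) = 30.4 / (44.083333 × 1.229) = 0.561109
regime bands: climb J<0.4919 | cruise [0.4919, 0.9837) | windmill J≥0.9837
J = 0.5611 → cruise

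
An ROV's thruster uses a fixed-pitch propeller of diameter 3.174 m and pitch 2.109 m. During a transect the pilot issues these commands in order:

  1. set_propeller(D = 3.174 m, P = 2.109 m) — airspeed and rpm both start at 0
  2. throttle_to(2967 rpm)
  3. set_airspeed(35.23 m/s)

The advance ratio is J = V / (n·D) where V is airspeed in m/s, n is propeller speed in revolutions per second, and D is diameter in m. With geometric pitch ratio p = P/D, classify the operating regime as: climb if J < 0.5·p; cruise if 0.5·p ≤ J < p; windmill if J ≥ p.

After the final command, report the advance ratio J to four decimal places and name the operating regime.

J = 0.2245, regime = climb

set_propeller: D = 3.174 m, P = 2.109 m (p = P/D = 0.664461); state ← (V=0, rpm=0)
throttle_to(2967): rpm ← 2967
set_airspeed(35.23): V ← 35.23 m/s
final state: V = 35.23 m/s, rpm = 2967 → n = rpm/60 = 49.450000 rev/s
J = V / (n·D) = 35.23 / (49.450000 × 3.174) = 0.224460
regime bands: climb J<0.3322 | cruise [0.3322, 0.6645) | windmill J≥0.6645
J = 0.2245 → climb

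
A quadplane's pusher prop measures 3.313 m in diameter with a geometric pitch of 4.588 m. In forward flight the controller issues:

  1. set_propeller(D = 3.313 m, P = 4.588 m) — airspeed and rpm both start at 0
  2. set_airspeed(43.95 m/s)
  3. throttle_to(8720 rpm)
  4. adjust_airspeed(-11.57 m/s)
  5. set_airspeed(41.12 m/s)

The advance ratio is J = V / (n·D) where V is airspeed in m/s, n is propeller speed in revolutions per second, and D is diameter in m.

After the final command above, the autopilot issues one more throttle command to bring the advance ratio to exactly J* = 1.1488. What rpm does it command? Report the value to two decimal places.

set_propeller: D = 3.313 m, P = 4.588 m (p = P/D = 1.384848); state ← (V=0, rpm=0)
set_airspeed(43.95): V ← 43.95 m/s
throttle_to(8720): rpm ← 8720
adjust_airspeed(-11.57): V ← 43.95 -11.57 = 32.38 m/s
set_airspeed(41.12): V ← 41.12 m/s
final state: V = 41.12 m/s, rpm = 8720 → n = rpm/60 = 145.333333 rev/s
target J* = 1.1488; solve J* = V/(n·D) for n: n = V/(J*·D) = 41.12/(1.1488 × 3.313) = 10.804066 rev/s
rpm = 60·n = 648.243982

rpm = 648.24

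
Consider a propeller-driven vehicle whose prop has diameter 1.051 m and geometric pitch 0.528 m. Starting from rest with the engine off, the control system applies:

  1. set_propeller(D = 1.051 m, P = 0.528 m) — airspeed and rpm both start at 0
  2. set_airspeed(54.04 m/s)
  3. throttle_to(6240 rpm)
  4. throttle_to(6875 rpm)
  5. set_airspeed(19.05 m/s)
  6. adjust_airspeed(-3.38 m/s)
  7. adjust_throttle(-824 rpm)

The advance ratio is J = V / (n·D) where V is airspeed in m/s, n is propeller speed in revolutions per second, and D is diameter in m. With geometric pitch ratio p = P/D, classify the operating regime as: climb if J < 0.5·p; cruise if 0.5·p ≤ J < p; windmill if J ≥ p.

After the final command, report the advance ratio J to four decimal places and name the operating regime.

set_propeller: D = 1.051 m, P = 0.528 m (p = P/D = 0.502379); state ← (V=0, rpm=0)
set_airspeed(54.04): V ← 54.04 m/s
throttle_to(6240): rpm ← 6240
throttle_to(6875): rpm ← 6875
set_airspeed(19.05): V ← 19.05 m/s
adjust_airspeed(-3.38): V ← 19.05 -3.38 = 15.67 m/s
adjust_throttle(-824): rpm ← 6875 -824 = 6051
final state: V = 15.67 m/s, rpm = 6051 → n = rpm/60 = 100.850000 rev/s
J = V / (n·D) = 15.67 / (100.850000 × 1.051) = 0.147839
regime bands: climb J<0.2512 | cruise [0.2512, 0.5024) | windmill J≥0.5024
J = 0.1478 → climb

J = 0.1478, regime = climb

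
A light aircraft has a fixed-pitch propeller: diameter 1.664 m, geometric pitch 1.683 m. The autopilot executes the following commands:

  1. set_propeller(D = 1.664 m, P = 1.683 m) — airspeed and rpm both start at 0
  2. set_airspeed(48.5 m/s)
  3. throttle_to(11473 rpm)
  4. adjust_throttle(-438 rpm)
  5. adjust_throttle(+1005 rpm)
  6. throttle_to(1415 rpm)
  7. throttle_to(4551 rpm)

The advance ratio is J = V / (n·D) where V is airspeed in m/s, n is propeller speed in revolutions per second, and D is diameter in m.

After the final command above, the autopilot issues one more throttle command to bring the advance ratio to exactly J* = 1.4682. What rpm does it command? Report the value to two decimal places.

set_propeller: D = 1.664 m, P = 1.683 m (p = P/D = 1.011418); state ← (V=0, rpm=0)
set_airspeed(48.5): V ← 48.5 m/s
throttle_to(11473): rpm ← 11473
adjust_throttle(-438): rpm ← 11473 -438 = 11035
adjust_throttle(+1005): rpm ← 11035 +1005 = 12040
throttle_to(1415): rpm ← 1415
throttle_to(4551): rpm ← 4551
final state: V = 48.5 m/s, rpm = 4551 → n = rpm/60 = 75.850000 rev/s
target J* = 1.4682; solve J* = V/(n·D) for n: n = V/(J*·D) = 48.5/(1.4682 × 1.664) = 19.851951 rev/s
rpm = 60·n = 1191.117066

rpm = 1191.12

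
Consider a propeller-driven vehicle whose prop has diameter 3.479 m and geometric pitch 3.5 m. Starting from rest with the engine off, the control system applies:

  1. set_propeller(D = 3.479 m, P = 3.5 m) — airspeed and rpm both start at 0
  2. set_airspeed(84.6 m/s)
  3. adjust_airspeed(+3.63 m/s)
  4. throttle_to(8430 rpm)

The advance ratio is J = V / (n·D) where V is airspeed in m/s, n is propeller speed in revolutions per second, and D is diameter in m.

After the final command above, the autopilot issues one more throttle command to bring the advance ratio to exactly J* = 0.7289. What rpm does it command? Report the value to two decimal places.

set_propeller: D = 3.479 m, P = 3.5 m (p = P/D = 1.006036); state ← (V=0, rpm=0)
set_airspeed(84.6): V ← 84.6 m/s
adjust_airspeed(+3.63): V ← 84.6 +3.63 = 88.23 m/s
throttle_to(8430): rpm ← 8430
final state: V = 88.23 m/s, rpm = 8430 → n = rpm/60 = 140.500000 rev/s
target J* = 0.7289; solve J* = V/(n·D) for n: n = V/(J*·D) = 88.23/(0.7289 × 3.479) = 34.793162 rev/s
rpm = 60·n = 2087.589725

rpm = 2087.59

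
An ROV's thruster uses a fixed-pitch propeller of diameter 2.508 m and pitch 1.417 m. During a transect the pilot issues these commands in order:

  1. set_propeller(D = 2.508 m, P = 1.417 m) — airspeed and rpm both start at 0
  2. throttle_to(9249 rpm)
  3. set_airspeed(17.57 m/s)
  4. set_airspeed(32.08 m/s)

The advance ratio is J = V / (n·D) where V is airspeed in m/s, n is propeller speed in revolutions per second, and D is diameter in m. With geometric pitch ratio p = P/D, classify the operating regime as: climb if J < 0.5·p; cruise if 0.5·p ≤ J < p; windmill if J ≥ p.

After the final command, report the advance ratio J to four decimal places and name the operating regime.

set_propeller: D = 2.508 m, P = 1.417 m (p = P/D = 0.564992); state ← (V=0, rpm=0)
throttle_to(9249): rpm ← 9249
set_airspeed(17.57): V ← 17.57 m/s
set_airspeed(32.08): V ← 32.08 m/s
final state: V = 32.08 m/s, rpm = 9249 → n = rpm/60 = 154.150000 rev/s
J = V / (n·D) = 32.08 / (154.150000 × 2.508) = 0.082978
regime bands: climb J<0.2825 | cruise [0.2825, 0.5650) | windmill J≥0.5650
J = 0.0830 → climb

J = 0.0830, regime = climb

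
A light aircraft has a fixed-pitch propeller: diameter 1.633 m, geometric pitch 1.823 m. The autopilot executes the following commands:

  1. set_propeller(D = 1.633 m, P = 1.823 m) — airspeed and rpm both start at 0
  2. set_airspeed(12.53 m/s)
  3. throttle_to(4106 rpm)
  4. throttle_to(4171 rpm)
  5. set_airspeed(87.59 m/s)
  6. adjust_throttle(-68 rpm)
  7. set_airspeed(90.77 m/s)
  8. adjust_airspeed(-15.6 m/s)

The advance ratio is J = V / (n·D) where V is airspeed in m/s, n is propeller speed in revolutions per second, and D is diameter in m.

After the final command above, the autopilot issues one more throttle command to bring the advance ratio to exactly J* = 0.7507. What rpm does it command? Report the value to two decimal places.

set_propeller: D = 1.633 m, P = 1.823 m (p = P/D = 1.116350); state ← (V=0, rpm=0)
set_airspeed(12.53): V ← 12.53 m/s
throttle_to(4106): rpm ← 4106
throttle_to(4171): rpm ← 4171
set_airspeed(87.59): V ← 87.59 m/s
adjust_throttle(-68): rpm ← 4171 -68 = 4103
set_airspeed(90.77): V ← 90.77 m/s
adjust_airspeed(-15.6): V ← 90.77 -15.6 = 75.17 m/s
final state: V = 75.17 m/s, rpm = 4103 → n = rpm/60 = 68.383333 rev/s
target J* = 0.7507; solve J* = V/(n·D) for n: n = V/(J*·D) = 75.17/(0.7507 × 1.633) = 61.318560 rev/s
rpm = 60·n = 3679.113619

rpm = 3679.11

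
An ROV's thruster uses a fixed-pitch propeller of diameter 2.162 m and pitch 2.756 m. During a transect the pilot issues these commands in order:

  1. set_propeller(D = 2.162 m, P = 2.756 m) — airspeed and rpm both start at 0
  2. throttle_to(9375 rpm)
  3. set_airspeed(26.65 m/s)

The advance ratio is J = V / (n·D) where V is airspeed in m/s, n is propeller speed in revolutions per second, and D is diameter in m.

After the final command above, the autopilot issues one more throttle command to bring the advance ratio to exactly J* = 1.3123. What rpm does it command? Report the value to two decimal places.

rpm = 563.59

set_propeller: D = 2.162 m, P = 2.756 m (p = P/D = 1.274746); state ← (V=0, rpm=0)
throttle_to(9375): rpm ← 9375
set_airspeed(26.65): V ← 26.65 m/s
final state: V = 26.65 m/s, rpm = 9375 → n = rpm/60 = 156.250000 rev/s
target J* = 1.3123; solve J* = V/(n·D) for n: n = V/(J*·D) = 26.65/(1.3123 × 2.162) = 9.393088 rev/s
rpm = 60·n = 563.585285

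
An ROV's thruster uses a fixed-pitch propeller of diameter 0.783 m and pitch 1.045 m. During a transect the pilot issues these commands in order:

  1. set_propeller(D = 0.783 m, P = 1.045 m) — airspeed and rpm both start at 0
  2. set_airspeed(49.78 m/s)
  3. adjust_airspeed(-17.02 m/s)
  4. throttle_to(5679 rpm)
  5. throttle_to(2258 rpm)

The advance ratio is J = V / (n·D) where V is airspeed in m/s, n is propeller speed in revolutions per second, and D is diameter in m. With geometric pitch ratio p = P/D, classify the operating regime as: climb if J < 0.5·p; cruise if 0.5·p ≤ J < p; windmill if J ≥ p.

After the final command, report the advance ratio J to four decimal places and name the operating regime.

J = 1.1118, regime = cruise

set_propeller: D = 0.783 m, P = 1.045 m (p = P/D = 1.334610); state ← (V=0, rpm=0)
set_airspeed(49.78): V ← 49.78 m/s
adjust_airspeed(-17.02): V ← 49.78 -17.02 = 32.76 m/s
throttle_to(5679): rpm ← 5679
throttle_to(2258): rpm ← 2258
final state: V = 32.76 m/s, rpm = 2258 → n = rpm/60 = 37.633333 rev/s
J = V / (n·D) = 32.76 / (37.633333 × 0.783) = 1.111756
regime bands: climb J<0.6673 | cruise [0.6673, 1.3346) | windmill J≥1.3346
J = 1.1118 → cruise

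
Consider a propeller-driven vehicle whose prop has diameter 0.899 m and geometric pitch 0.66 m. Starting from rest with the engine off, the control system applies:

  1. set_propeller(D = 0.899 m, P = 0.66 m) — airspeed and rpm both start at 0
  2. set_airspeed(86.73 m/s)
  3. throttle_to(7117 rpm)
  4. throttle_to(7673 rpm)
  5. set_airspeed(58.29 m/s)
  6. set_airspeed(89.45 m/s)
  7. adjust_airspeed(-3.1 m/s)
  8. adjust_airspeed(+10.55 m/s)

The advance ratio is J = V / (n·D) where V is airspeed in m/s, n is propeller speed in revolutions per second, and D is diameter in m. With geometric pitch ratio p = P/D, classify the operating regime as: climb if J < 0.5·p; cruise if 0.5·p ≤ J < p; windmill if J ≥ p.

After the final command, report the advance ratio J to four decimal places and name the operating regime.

J = 0.8428, regime = windmill

set_propeller: D = 0.899 m, P = 0.66 m (p = P/D = 0.734149); state ← (V=0, rpm=0)
set_airspeed(86.73): V ← 86.73 m/s
throttle_to(7117): rpm ← 7117
throttle_to(7673): rpm ← 7673
set_airspeed(58.29): V ← 58.29 m/s
set_airspeed(89.45): V ← 89.45 m/s
adjust_airspeed(-3.1): V ← 89.45 -3.1 = 86.35 m/s
adjust_airspeed(+10.55): V ← 86.35 +10.55 = 96.9 m/s
final state: V = 96.9 m/s, rpm = 7673 → n = rpm/60 = 127.883333 rev/s
J = V / (n·D) = 96.9 / (127.883333 × 0.899) = 0.842850
regime bands: climb J<0.3671 | cruise [0.3671, 0.7341) | windmill J≥0.7341
J = 0.8428 → windmill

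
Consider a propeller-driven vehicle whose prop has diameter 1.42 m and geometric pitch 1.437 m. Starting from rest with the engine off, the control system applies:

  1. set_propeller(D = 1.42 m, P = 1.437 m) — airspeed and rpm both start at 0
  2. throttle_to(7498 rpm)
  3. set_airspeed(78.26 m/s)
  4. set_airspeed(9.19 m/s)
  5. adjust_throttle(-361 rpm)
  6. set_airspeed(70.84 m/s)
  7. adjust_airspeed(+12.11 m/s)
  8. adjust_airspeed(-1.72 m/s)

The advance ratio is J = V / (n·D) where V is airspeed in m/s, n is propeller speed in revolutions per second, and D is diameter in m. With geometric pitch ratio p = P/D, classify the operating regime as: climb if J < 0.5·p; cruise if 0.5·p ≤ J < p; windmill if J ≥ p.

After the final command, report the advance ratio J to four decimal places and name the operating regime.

set_propeller: D = 1.42 m, P = 1.437 m (p = P/D = 1.011972); state ← (V=0, rpm=0)
throttle_to(7498): rpm ← 7498
set_airspeed(78.26): V ← 78.26 m/s
set_airspeed(9.19): V ← 9.19 m/s
adjust_throttle(-361): rpm ← 7498 -361 = 7137
set_airspeed(70.84): V ← 70.84 m/s
adjust_airspeed(+12.11): V ← 70.84 +12.11 = 82.95 m/s
adjust_airspeed(-1.72): V ← 82.95 -1.72 = 81.23 m/s
final state: V = 81.23 m/s, rpm = 7137 → n = rpm/60 = 118.950000 rev/s
J = V / (n·D) = 81.23 / (118.950000 × 1.42) = 0.480910
regime bands: climb J<0.5060 | cruise [0.5060, 1.0120) | windmill J≥1.0120
J = 0.4809 → climb

J = 0.4809, regime = climb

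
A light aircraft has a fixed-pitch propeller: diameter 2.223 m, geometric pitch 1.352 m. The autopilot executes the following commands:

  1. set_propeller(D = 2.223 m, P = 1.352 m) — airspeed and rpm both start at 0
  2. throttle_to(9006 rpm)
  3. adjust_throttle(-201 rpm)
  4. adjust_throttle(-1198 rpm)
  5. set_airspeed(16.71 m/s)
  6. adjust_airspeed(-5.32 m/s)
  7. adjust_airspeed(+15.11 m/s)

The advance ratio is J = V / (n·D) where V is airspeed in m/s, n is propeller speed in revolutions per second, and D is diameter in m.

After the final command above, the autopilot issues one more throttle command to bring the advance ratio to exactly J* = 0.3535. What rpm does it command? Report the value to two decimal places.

rpm = 2023.34

set_propeller: D = 2.223 m, P = 1.352 m (p = P/D = 0.608187); state ← (V=0, rpm=0)
throttle_to(9006): rpm ← 9006
adjust_throttle(-201): rpm ← 9006 -201 = 8805
adjust_throttle(-1198): rpm ← 8805 -1198 = 7607
set_airspeed(16.71): V ← 16.71 m/s
adjust_airspeed(-5.32): V ← 16.71 -5.32 = 11.39 m/s
adjust_airspeed(+15.11): V ← 11.39 +15.11 = 26.5 m/s
final state: V = 26.5 m/s, rpm = 7607 → n = rpm/60 = 126.783333 rev/s
target J* = 0.3535; solve J* = V/(n·D) for n: n = V/(J*·D) = 26.5/(0.3535 × 2.223) = 33.722285 rev/s
rpm = 60·n = 2023.337094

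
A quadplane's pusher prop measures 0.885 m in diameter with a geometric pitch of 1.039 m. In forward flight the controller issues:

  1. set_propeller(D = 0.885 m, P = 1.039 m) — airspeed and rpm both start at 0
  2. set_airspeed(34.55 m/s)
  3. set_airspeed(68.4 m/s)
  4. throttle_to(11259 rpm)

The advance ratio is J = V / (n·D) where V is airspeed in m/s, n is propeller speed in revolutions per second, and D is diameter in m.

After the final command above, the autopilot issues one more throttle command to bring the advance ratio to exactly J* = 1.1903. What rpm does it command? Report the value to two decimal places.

rpm = 3895.90

set_propeller: D = 0.885 m, P = 1.039 m (p = P/D = 1.174011); state ← (V=0, rpm=0)
set_airspeed(34.55): V ← 34.55 m/s
set_airspeed(68.4): V ← 68.4 m/s
throttle_to(11259): rpm ← 11259
final state: V = 68.4 m/s, rpm = 11259 → n = rpm/60 = 187.650000 rev/s
target J* = 1.1903; solve J* = V/(n·D) for n: n = V/(J*·D) = 68.4/(1.1903 × 0.885) = 64.931644 rev/s
rpm = 60·n = 3895.898627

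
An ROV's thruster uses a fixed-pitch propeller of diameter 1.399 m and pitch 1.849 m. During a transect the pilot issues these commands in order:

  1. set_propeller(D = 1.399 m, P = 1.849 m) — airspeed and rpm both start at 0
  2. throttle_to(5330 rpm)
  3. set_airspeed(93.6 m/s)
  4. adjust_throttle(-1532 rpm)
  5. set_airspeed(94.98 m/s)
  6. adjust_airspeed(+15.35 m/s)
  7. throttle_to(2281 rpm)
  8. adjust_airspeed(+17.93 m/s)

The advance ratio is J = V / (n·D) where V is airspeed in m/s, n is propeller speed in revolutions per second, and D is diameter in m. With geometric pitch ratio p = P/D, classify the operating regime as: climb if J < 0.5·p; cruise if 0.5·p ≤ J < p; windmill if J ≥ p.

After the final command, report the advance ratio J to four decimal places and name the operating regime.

J = 2.4116, regime = windmill

set_propeller: D = 1.399 m, P = 1.849 m (p = P/D = 1.321658); state ← (V=0, rpm=0)
throttle_to(5330): rpm ← 5330
set_airspeed(93.6): V ← 93.6 m/s
adjust_throttle(-1532): rpm ← 5330 -1532 = 3798
set_airspeed(94.98): V ← 94.98 m/s
adjust_airspeed(+15.35): V ← 94.98 +15.35 = 110.33 m/s
throttle_to(2281): rpm ← 2281
adjust_airspeed(+17.93): V ← 110.33 +17.93 = 128.26 m/s
final state: V = 128.26 m/s, rpm = 2281 → n = rpm/60 = 38.016667 rev/s
J = V / (n·D) = 128.26 / (38.016667 × 1.399) = 2.411568
regime bands: climb J<0.6608 | cruise [0.6608, 1.3217) | windmill J≥1.3217
J = 2.4116 → windmill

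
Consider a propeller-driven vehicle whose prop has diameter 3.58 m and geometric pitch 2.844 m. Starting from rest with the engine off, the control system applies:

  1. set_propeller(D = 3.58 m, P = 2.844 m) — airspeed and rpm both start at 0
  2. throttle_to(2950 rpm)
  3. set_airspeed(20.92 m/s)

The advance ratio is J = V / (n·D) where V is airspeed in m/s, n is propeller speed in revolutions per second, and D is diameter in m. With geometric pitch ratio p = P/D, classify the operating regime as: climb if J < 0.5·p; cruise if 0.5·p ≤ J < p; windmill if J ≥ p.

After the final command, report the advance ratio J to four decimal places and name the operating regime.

J = 0.1189, regime = climb

set_propeller: D = 3.58 m, P = 2.844 m (p = P/D = 0.794413); state ← (V=0, rpm=0)
throttle_to(2950): rpm ← 2950
set_airspeed(20.92): V ← 20.92 m/s
final state: V = 20.92 m/s, rpm = 2950 → n = rpm/60 = 49.166667 rev/s
J = V / (n·D) = 20.92 / (49.166667 × 3.58) = 0.118852
regime bands: climb J<0.3972 | cruise [0.3972, 0.7944) | windmill J≥0.7944
J = 0.1189 → climb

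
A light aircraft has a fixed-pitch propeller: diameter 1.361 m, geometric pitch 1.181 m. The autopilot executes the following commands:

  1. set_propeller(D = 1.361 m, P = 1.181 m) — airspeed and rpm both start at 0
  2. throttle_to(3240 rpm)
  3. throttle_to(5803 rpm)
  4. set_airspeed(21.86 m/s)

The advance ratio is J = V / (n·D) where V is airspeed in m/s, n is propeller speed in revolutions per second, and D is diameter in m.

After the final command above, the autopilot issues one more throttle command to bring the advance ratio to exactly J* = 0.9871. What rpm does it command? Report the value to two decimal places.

set_propeller: D = 1.361 m, P = 1.181 m (p = P/D = 0.867744); state ← (V=0, rpm=0)
throttle_to(3240): rpm ← 3240
throttle_to(5803): rpm ← 5803
set_airspeed(21.86): V ← 21.86 m/s
final state: V = 21.86 m/s, rpm = 5803 → n = rpm/60 = 96.716667 rev/s
target J* = 0.9871; solve J* = V/(n·D) for n: n = V/(J*·D) = 21.86/(0.9871 × 1.361) = 16.271623 rev/s
rpm = 60·n = 976.297396

rpm = 976.30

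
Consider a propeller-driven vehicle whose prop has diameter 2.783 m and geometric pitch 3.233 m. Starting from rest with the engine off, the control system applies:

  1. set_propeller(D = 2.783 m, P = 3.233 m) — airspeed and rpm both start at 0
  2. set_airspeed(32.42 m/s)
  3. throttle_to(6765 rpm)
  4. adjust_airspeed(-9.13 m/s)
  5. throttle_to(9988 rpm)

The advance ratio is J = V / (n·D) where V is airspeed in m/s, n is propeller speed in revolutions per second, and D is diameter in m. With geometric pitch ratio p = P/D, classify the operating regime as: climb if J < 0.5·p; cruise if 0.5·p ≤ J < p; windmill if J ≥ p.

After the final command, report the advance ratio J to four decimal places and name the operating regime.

J = 0.0503, regime = climb

set_propeller: D = 2.783 m, P = 3.233 m (p = P/D = 1.161696); state ← (V=0, rpm=0)
set_airspeed(32.42): V ← 32.42 m/s
throttle_to(6765): rpm ← 6765
adjust_airspeed(-9.13): V ← 32.42 -9.13 = 23.29 m/s
throttle_to(9988): rpm ← 9988
final state: V = 23.29 m/s, rpm = 9988 → n = rpm/60 = 166.466667 rev/s
J = V / (n·D) = 23.29 / (166.466667 × 2.783) = 0.050272
regime bands: climb J<0.5808 | cruise [0.5808, 1.1617) | windmill J≥1.1617
J = 0.0503 → climb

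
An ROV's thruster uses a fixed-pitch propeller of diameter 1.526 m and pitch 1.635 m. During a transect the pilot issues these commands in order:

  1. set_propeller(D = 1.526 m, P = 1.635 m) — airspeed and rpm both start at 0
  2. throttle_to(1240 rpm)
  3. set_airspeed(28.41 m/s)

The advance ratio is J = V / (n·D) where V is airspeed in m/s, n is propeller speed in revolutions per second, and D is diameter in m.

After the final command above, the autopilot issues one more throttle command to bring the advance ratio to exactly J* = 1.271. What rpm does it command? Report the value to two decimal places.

set_propeller: D = 1.526 m, P = 1.635 m (p = P/D = 1.071429); state ← (V=0, rpm=0)
throttle_to(1240): rpm ← 1240
set_airspeed(28.41): V ← 28.41 m/s
final state: V = 28.41 m/s, rpm = 1240 → n = rpm/60 = 20.666667 rev/s
target J* = 1.271; solve J* = V/(n·D) for n: n = V/(J*·D) = 28.41/(1.271 × 1.526) = 14.647758 rev/s
rpm = 60·n = 878.865466

rpm = 878.87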